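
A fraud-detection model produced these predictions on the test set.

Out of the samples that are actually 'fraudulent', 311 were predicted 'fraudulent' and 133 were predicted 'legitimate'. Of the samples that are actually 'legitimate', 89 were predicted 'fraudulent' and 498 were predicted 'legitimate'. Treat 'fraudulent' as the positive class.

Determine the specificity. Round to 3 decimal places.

0.848

Specificity = TN/(TN+FP) = 498/(498+89) = 0.848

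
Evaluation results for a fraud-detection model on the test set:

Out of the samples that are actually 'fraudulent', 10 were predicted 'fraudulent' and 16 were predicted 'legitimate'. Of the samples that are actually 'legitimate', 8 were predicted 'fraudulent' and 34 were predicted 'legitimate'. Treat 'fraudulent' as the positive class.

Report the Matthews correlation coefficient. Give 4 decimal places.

0.2138

MCC = (TP·TN − FP·FN) / √((TP+FP)(TP+FN)(TN+FP)(TN+FN))
Numerator = 10·34 − 8·16 = 212
Denominator = √(18·26·42·50) = √982800 = 991.3627
MCC = 212 / 991.3627 = 0.2138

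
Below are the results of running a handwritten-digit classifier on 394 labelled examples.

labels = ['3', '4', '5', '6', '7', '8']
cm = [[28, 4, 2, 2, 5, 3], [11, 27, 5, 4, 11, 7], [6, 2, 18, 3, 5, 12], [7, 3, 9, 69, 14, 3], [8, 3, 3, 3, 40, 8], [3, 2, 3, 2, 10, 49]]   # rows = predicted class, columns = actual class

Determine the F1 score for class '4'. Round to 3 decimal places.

0.509

One-vs-rest for '4': TP = diagonal; FP = other classes predicted '4'; FN = '4' predicted as other.
F1 score = 2·TP/(2·TP+FP+FN).
4: TP=27, FP=11+5+4+11+7=38, FN=4+2+3+3+2=14 → 54/106 = 0.5094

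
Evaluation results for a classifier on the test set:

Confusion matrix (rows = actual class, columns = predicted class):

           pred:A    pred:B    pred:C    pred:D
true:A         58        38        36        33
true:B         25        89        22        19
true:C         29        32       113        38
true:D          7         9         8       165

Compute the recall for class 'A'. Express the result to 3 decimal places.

Treat 'A' as positive and all other classes as negative.
recall = TP/(TP+FN).
A: TP=58, FN=38+36+33=107 → 58/165 = 0.3515

0.352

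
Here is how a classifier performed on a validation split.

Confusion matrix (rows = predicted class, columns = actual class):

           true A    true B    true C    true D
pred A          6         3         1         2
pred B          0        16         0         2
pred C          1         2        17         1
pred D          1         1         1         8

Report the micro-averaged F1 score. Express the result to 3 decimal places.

Micro-averaging pools counts across classes: ΣTP=47, ΣFP=15, ΣFN=15.
Micro-F1 score = 2·TP/(2·TP+FP+FN) on pooled counts = 0.758 (equals overall accuracy in single-label multiclass).

0.758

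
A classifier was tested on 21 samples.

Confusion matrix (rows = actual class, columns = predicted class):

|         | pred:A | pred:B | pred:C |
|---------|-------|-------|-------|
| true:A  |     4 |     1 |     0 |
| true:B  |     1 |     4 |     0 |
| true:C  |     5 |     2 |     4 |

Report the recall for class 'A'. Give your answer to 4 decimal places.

0.8000

One-vs-rest for 'A': TP = diagonal; FP = other classes predicted 'A'; FN = 'A' predicted as other.
recall = TP/(TP+FN).
A: TP=4, FN=1+0=1 → 4/5 = 0.80000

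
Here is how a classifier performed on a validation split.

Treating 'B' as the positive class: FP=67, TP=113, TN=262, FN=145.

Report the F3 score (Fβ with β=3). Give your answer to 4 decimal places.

0.4516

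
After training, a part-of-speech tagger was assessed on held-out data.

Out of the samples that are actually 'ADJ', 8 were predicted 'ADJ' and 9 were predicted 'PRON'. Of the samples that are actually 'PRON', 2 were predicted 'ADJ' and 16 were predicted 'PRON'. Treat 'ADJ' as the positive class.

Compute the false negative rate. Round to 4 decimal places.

FNR = FN/(FN+TP) = 9/(9+8) = 0.5294

0.5294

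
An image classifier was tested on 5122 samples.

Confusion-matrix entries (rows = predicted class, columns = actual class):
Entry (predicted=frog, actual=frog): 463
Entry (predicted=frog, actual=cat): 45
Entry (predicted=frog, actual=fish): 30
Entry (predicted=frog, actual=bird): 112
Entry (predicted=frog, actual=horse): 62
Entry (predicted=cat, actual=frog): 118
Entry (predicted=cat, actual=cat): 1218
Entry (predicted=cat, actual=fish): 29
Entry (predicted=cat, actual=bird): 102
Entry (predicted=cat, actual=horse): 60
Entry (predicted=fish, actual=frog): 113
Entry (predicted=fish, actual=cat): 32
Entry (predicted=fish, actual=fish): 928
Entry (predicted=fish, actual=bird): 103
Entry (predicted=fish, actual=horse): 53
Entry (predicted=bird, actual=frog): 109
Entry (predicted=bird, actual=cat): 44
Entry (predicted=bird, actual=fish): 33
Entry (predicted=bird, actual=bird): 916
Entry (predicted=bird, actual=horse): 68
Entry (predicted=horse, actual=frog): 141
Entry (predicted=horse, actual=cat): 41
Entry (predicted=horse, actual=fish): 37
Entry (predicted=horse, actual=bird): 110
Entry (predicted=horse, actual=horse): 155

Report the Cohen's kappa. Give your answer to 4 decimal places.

Observed agreement pₒ = trace/N = 3680/5122 = 0.71847
Expected agreement pₑ = Σ (rowᵢ·colᵢ)/N² = (944·712 + 1380·1527 + 1057·1229 + 1343·1170 + 398·484)/5122² = 0.22270
κ = (pₒ − pₑ)/(1 − pₑ) = (0.71847 − 0.22270)/(1 − 0.22270) = 0.6378

0.6378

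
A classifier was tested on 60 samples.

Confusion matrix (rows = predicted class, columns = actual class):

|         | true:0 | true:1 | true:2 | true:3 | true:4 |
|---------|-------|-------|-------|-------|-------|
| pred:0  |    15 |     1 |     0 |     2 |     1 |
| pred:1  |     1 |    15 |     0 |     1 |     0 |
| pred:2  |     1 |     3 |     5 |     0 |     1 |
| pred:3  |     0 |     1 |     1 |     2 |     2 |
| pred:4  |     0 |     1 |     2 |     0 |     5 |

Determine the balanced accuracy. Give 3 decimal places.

0.635

Balanced accuracy = mean of per-class recall.
  0: recall = 15/17 = 0.8824
  1: recall = 15/21 = 0.7143
  2: recall = 5/8 = 0.6250
  3: recall = 2/5 = 0.4000
  4: recall = 5/9 = 0.5556
Mean = (0.8824 + 0.7143 + 0.6250 + 0.4000 + 0.5556) / 5 = 0.635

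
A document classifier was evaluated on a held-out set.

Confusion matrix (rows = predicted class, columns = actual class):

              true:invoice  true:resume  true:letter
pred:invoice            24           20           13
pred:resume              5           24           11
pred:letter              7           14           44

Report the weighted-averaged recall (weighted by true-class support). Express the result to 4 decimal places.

Per-class recall (TP/(TP+FN)):
  invoice: TP=24, FN=5+7=12 → 24/36 = 0.66667
  resume: TP=24, FN=20+14=34 → 24/58 = 0.41379
  letter: TP=44, FN=13+11=24 → 44/68 = 0.64706
Weighted-recall = Σ (supportᵢ/N)·recallᵢ with N=162: (36/162)·0.66667 + (58/162)·0.41379 + (68/162)·0.64706 = 0.5679

0.5679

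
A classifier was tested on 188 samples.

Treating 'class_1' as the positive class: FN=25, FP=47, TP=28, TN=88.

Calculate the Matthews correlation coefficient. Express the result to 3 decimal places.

0.166

MCC = (TP·TN − FP·FN) / √((TP+FP)(TP+FN)(TN+FP)(TN+FN))
Numerator = 28·88 − 47·25 = 1289
Denominator = √(75·53·135·113) = √60638625 = 7787.0806
MCC = 1289 / 7787.0806 = 0.166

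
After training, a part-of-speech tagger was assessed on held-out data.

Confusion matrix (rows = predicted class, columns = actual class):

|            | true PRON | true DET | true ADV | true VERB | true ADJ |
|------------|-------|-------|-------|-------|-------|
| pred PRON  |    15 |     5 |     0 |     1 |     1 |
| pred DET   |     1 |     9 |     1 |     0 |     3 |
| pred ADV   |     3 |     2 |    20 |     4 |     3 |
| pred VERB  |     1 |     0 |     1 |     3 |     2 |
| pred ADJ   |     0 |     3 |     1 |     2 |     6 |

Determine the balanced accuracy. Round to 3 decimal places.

Balanced accuracy = mean of per-class recall.
  PRON: recall = 15/20 = 0.7500
  DET: recall = 9/19 = 0.4737
  ADV: recall = 20/23 = 0.8696
  VERB: recall = 3/10 = 0.3000
  ADJ: recall = 6/15 = 0.4000
Mean = (0.7500 + 0.4737 + 0.8696 + 0.3000 + 0.4000) / 5 = 0.559

0.559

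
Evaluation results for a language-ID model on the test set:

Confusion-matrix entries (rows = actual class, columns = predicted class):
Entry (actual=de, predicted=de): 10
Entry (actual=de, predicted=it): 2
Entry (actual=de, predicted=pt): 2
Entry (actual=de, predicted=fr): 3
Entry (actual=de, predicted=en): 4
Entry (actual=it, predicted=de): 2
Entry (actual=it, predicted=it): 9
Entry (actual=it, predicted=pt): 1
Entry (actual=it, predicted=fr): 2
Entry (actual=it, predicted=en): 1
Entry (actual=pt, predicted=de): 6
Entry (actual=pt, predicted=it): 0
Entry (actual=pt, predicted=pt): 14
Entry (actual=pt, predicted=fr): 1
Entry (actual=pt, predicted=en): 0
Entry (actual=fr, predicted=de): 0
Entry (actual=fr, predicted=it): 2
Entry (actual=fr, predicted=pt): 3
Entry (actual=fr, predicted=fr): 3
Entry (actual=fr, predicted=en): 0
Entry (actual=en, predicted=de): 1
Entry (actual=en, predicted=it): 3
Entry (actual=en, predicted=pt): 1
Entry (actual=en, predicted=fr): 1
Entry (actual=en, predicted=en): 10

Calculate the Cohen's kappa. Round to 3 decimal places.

0.451

Observed agreement pₒ = trace/N = 46/81 = 0.5679
Expected agreement pₑ = Σ (rowᵢ·colᵢ)/N² = (21·19 + 15·16 + 21·21 + 8·10 + 16·15)/81² = 0.2134
κ = (pₒ − pₑ)/(1 − pₑ) = (0.5679 − 0.2134)/(1 − 0.2134) = 0.451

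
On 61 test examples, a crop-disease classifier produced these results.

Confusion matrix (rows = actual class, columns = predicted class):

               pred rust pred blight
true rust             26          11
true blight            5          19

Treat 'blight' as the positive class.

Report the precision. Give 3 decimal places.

0.633

Precision = TP/(TP+FP) = 19/(19+11) = 19/30 = 0.633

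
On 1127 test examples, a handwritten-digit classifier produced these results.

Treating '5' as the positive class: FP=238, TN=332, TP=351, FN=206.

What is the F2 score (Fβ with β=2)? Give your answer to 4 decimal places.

0.6230

Fβ = (1+β²)·TP / ((1+β²)·TP + β²·FN + FP), with β²=4
= 5·351 / (5·351 + 4·206 + 238) = 0.6230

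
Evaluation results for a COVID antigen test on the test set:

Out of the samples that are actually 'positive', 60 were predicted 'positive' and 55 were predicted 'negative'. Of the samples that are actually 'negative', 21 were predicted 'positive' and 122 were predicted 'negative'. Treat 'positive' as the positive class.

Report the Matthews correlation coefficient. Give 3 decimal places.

MCC = (TP·TN − FP·FN) / √((TP+FP)(TP+FN)(TN+FP)(TN+FN))
Numerator = 60·122 − 21·55 = 6165
Denominator = √(81·115·143·177) = √235771965 = 15354.8678
MCC = 6165 / 15354.8678 = 0.402

0.402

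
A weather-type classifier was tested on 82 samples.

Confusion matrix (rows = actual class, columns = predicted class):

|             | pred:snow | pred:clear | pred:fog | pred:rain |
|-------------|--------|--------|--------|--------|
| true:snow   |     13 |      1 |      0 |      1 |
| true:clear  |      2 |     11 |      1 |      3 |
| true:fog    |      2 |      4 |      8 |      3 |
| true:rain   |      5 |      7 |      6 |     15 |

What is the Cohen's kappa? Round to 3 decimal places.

0.429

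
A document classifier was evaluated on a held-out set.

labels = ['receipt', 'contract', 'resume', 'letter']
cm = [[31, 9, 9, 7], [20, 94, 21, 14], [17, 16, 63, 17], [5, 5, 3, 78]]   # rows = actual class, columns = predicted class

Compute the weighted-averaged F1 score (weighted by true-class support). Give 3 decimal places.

0.651

Per-class F1 score (2·TP/(2·TP+FP+FN)):
  receipt: TP=31, FP=20+17+5=42, FN=9+9+7=25 → 62/129 = 0.4806
  contract: TP=94, FP=9+16+5=30, FN=20+21+14=55 → 188/273 = 0.6886
  resume: TP=63, FP=9+21+3=33, FN=17+16+17=50 → 126/209 = 0.6029
  letter: TP=78, FP=7+14+17=38, FN=5+5+3=13 → 156/207 = 0.7536
Weighted-F1 score = Σ (supportᵢ/N)·F1 scoreᵢ with N=409: (56/409)·0.4806 + (149/409)·0.6886 + (113/409)·0.6029 + (91/409)·0.7536 = 0.651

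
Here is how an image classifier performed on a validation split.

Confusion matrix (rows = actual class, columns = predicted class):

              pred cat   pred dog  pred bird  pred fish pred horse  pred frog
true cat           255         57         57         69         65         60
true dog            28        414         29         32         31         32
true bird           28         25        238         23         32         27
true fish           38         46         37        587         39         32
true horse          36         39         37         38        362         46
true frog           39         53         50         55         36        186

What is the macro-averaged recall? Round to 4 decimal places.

Per-class recall (TP/(TP+FN)):
  cat: TP=255, FN=57+57+69+65+60=308 → 255/563 = 0.45293
  dog: TP=414, FN=28+29+32+31+32=152 → 414/566 = 0.73145
  bird: TP=238, FN=28+25+23+32+27=135 → 238/373 = 0.63807
  fish: TP=587, FN=38+46+37+39+32=192 → 587/779 = 0.75353
  horse: TP=362, FN=36+39+37+38+46=196 → 362/558 = 0.64875
  frog: TP=186, FN=39+53+50+55+36=233 → 186/419 = 0.44391
Macro-recall = mean = (0.45293 + 0.73145 + 0.63807 + 0.75353 + 0.64875 + 0.44391) / 6 = 0.6114

0.6114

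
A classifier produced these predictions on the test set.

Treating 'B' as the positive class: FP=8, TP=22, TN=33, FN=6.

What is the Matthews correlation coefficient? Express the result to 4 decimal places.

0.5850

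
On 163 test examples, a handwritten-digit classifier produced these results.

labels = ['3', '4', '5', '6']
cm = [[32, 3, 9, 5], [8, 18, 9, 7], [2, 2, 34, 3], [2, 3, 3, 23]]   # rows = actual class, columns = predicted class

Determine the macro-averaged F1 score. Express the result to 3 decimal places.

Per-class F1 score (2·TP/(2·TP+FP+FN)):
  3: TP=32, FP=8+2+2=12, FN=3+9+5=17 → 64/93 = 0.6882
  4: TP=18, FP=3+2+3=8, FN=8+9+7=24 → 36/68 = 0.5294
  5: TP=34, FP=9+9+3=21, FN=2+2+3=7 → 68/96 = 0.7083
  6: TP=23, FP=5+7+3=15, FN=2+3+3=8 → 46/69 = 0.6667
Macro-F1 score = mean = (0.6882 + 0.5294 + 0.7083 + 0.6667) / 4 = 0.648

0.648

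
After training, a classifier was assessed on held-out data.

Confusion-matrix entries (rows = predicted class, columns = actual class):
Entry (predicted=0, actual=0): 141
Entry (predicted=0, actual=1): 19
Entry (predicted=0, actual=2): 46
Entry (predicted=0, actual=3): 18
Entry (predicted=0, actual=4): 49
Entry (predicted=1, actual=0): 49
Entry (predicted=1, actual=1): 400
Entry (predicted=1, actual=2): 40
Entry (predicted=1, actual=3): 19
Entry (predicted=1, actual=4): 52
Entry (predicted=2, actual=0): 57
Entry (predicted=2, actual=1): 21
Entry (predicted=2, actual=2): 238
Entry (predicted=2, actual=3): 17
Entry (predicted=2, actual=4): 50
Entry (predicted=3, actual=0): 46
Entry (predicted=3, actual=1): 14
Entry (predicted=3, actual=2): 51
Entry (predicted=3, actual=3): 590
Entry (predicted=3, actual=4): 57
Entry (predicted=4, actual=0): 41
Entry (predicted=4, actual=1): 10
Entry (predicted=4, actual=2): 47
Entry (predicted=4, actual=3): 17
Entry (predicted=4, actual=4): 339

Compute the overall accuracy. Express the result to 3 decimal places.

Accuracy = trace / total = (141+400+238+590+339=1708) / 2428 = 1708/2428 = 0.703

0.703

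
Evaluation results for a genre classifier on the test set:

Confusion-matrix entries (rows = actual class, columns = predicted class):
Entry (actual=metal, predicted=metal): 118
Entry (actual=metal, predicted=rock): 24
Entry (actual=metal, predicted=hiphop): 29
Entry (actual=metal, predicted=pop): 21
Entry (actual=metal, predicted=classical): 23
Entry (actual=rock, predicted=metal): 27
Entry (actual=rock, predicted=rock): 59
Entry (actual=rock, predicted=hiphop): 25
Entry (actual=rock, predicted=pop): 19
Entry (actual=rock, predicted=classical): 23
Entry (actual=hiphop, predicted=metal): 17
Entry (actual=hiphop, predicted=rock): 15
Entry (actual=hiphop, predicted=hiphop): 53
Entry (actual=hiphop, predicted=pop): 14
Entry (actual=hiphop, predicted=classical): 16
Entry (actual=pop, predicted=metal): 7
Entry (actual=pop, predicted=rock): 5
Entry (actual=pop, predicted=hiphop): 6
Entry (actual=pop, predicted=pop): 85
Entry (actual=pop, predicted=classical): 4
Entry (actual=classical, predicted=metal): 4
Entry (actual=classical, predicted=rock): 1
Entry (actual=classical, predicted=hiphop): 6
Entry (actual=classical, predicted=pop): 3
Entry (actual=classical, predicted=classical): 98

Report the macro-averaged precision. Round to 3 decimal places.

0.578

Per-class precision (TP/(TP+FP)):
  metal: TP=118, FP=27+17+7+4=55 → 118/173 = 0.6821
  rock: TP=59, FP=24+15+5+1=45 → 59/104 = 0.5673
  hiphop: TP=53, FP=29+25+6+6=66 → 53/119 = 0.4454
  pop: TP=85, FP=21+19+14+3=57 → 85/142 = 0.5986
  classical: TP=98, FP=23+23+16+4=66 → 98/164 = 0.5976
Macro-precision = mean = (0.6821 + 0.5673 + 0.4454 + 0.5986 + 0.5976) / 5 = 0.578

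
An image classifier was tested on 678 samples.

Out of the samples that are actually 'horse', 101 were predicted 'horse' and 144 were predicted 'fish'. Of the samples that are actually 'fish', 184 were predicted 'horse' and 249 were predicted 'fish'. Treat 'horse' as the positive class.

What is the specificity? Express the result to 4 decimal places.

Specificity = TN/(TN+FP) = 249/(249+184) = 0.5751

0.5751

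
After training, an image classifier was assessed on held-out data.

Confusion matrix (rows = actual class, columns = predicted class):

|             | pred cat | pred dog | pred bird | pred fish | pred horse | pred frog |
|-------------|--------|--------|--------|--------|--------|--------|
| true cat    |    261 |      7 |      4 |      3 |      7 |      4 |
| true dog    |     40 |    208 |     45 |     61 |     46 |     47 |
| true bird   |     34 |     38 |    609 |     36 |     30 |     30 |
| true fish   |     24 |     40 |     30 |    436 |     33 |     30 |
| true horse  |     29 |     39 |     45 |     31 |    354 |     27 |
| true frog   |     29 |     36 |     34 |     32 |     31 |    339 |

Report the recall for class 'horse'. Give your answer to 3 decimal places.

0.674

Treat 'horse' as positive and all other classes as negative.
recall = TP/(TP+FN).
horse: TP=354, FN=29+39+45+31+27=171 → 354/525 = 0.6743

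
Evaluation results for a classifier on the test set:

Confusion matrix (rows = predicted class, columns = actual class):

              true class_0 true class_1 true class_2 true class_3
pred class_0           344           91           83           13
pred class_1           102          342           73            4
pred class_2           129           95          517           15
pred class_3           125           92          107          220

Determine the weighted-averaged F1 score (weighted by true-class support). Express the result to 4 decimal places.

Per-class F1 score (2·TP/(2·TP+FP+FN)):
  class_0: TP=344, FP=91+83+13=187, FN=102+129+125=356 → 688/1231 = 0.55890
  class_1: TP=342, FP=102+73+4=179, FN=91+95+92=278 → 684/1141 = 0.59947
  class_2: TP=517, FP=129+95+15=239, FN=83+73+107=263 → 1034/1536 = 0.67318
  class_3: TP=220, FP=125+92+107=324, FN=13+4+15=32 → 440/796 = 0.55276
Weighted-F1 score = Σ (supportᵢ/N)·F1 scoreᵢ with N=2352: (700/2352)·0.55890 + (620/2352)·0.59947 + (780/2352)·0.67318 + (252/2352)·0.55276 = 0.6068

0.6068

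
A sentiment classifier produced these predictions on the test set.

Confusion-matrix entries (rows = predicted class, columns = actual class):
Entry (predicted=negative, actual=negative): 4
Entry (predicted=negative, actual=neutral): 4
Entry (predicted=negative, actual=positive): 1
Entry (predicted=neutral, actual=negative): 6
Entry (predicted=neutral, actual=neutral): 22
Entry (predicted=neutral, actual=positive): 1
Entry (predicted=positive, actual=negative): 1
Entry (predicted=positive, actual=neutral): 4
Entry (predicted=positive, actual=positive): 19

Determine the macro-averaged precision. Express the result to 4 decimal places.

0.6649

Per-class precision (TP/(TP+FP)):
  negative: TP=4, FP=4+1=5 → 4/9 = 0.44444
  neutral: TP=22, FP=6+1=7 → 22/29 = 0.75862
  positive: TP=19, FP=1+4=5 → 19/24 = 0.79167
Macro-precision = mean = (0.44444 + 0.75862 + 0.79167) / 3 = 0.6649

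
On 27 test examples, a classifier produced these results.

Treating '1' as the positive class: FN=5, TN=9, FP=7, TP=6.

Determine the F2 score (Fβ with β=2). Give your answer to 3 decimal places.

0.526

Fβ = (1+β²)·TP / ((1+β²)·TP + β²·FN + FP), with β²=4
= 5·6 / (5·6 + 4·5 + 7) = 0.526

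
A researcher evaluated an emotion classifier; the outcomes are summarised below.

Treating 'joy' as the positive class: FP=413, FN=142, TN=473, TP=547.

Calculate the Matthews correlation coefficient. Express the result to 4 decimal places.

0.3333

MCC = (TP·TN − FP·FN) / √((TP+FP)(TP+FN)(TN+FP)(TN+FN))
Numerator = 547·473 − 413·142 = 200085
Denominator = √(960·689·886·615) = √360412041600 = 600343.2698
MCC = 200085 / 600343.2698 = 0.3333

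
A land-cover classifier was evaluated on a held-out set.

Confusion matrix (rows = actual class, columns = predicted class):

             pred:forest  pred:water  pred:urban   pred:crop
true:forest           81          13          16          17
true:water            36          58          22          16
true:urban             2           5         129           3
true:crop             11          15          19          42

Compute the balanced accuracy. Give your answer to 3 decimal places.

0.622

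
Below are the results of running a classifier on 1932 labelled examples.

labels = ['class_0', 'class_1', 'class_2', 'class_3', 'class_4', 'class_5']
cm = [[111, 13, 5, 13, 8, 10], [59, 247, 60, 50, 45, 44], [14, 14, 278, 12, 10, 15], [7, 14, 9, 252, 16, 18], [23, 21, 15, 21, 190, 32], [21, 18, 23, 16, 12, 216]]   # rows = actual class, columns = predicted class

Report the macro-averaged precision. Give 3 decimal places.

0.659

Per-class precision (TP/(TP+FP)):
  class_0: TP=111, FP=59+14+7+23+21=124 → 111/235 = 0.4723
  class_1: TP=247, FP=13+14+14+21+18=80 → 247/327 = 0.7554
  class_2: TP=278, FP=5+60+9+15+23=112 → 278/390 = 0.7128
  class_3: TP=252, FP=13+50+12+21+16=112 → 252/364 = 0.6923
  class_4: TP=190, FP=8+45+10+16+12=91 → 190/281 = 0.6762
  class_5: TP=216, FP=10+44+15+18+32=119 → 216/335 = 0.6448
Macro-precision = mean = (0.4723 + 0.7554 + 0.7128 + 0.6923 + 0.6762 + 0.6448) / 6 = 0.659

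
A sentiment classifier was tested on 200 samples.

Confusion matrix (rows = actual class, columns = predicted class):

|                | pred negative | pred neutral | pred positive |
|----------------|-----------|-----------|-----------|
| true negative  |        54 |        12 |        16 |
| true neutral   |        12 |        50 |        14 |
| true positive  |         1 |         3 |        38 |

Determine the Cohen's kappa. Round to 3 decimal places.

Observed agreement pₒ = trace/N = 142/200 = 0.7100
Expected agreement pₑ = Σ (rowᵢ·colᵢ)/N² = (82·67 + 76·65 + 42·68)/200² = 0.3323
κ = (pₒ − pₑ)/(1 − pₑ) = (0.7100 − 0.3323)/(1 − 0.3323) = 0.566

0.566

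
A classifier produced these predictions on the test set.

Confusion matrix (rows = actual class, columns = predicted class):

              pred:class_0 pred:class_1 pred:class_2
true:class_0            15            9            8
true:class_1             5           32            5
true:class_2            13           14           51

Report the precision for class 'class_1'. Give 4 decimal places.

0.5818

One-vs-rest for 'class_1': TP = diagonal; FP = other classes predicted 'class_1'; FN = 'class_1' predicted as other.
precision = TP/(TP+FP).
class_1: TP=32, FP=9+14=23 → 32/55 = 0.58182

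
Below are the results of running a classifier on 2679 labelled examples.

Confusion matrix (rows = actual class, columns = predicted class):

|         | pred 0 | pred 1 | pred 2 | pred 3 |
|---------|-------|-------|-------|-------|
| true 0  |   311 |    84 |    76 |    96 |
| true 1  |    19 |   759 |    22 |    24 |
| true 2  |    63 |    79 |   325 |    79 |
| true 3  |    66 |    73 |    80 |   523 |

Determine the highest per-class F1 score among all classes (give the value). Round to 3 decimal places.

0.835

Per-class F1 score (2·TP/(2·TP+FP+FN)):
  0: TP=311, FP=19+63+66=148, FN=84+76+96=256 → 622/1026 = 0.6062
  1: TP=759, FP=84+79+73=236, FN=19+22+24=65 → 1518/1819 = 0.8345
  2: TP=325, FP=76+22+80=178, FN=63+79+79=221 → 650/1049 = 0.6196
  3: TP=523, FP=96+24+79=199, FN=66+73+80=219 → 1046/1464 = 0.7145
Highest is class '1' with F1 score = 0.835.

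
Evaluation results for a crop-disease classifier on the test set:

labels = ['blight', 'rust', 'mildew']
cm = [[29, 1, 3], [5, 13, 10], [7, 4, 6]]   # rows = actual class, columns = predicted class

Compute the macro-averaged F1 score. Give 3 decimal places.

0.561

Per-class F1 score (2·TP/(2·TP+FP+FN)):
  blight: TP=29, FP=5+7=12, FN=1+3=4 → 58/74 = 0.7838
  rust: TP=13, FP=1+4=5, FN=5+10=15 → 26/46 = 0.5652
  mildew: TP=6, FP=3+10=13, FN=7+4=11 → 12/36 = 0.3333
Macro-F1 score = mean = (0.7838 + 0.5652 + 0.3333) / 3 = 0.561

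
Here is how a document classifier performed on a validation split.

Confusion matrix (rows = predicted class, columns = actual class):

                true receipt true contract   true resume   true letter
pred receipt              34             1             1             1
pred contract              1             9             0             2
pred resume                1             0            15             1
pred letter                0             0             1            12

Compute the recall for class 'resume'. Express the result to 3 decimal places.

One-vs-rest for 'resume': TP = diagonal; FP = other classes predicted 'resume'; FN = 'resume' predicted as other.
recall = TP/(TP+FN).
resume: TP=15, FN=1+0+1=2 → 15/17 = 0.8824

0.882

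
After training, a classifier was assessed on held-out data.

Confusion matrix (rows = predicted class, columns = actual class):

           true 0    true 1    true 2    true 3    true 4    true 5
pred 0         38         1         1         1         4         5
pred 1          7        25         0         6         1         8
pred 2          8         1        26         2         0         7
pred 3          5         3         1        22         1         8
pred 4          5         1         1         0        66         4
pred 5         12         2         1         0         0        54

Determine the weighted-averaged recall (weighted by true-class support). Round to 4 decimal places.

Per-class recall (TP/(TP+FN)):
  0: TP=38, FN=7+8+5+5+12=37 → 38/75 = 0.50667
  1: TP=25, FN=1+1+3+1+2=8 → 25/33 = 0.75758
  2: TP=26, FN=1+0+1+1+1=4 → 26/30 = 0.86667
  3: TP=22, FN=1+6+2+0+0=9 → 22/31 = 0.70968
  4: TP=66, FN=4+1+0+1+0=6 → 66/72 = 0.91667
  5: TP=54, FN=5+8+7+8+4=32 → 54/86 = 0.62791
Weighted-recall = Σ (supportᵢ/N)·recallᵢ with N=327: (75/327)·0.50667 + (33/327)·0.75758 + (30/327)·0.86667 + (31/327)·0.70968 + (72/327)·0.91667 + (86/327)·0.62791 = 0.7064

0.7064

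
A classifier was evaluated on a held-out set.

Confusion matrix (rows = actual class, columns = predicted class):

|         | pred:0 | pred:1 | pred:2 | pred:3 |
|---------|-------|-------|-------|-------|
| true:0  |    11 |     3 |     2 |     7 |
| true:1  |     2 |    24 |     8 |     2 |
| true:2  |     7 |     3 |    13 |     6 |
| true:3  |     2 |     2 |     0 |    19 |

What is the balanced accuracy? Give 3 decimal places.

Balanced accuracy = mean of per-class recall.
  0: recall = 11/23 = 0.4783
  1: recall = 24/36 = 0.6667
  2: recall = 13/29 = 0.4483
  3: recall = 19/23 = 0.8261
Mean = (0.4783 + 0.6667 + 0.4483 + 0.8261) / 4 = 0.605

0.605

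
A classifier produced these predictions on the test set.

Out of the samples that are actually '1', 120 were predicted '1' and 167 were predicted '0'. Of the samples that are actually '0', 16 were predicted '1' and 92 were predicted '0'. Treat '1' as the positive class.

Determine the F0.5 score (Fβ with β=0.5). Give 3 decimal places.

0.722

Fβ = (1+β²)·TP / ((1+β²)·TP + β²·FN + FP), with β²=1/4
= 1.25·120 / (1.25·120 + 0.25·167 + 16) = 0.722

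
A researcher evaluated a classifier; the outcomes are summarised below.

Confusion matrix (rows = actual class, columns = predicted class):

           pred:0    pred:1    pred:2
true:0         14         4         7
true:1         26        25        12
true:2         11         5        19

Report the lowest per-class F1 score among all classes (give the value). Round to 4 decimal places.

0.3684

Per-class F1 score (2·TP/(2·TP+FP+FN)):
  0: TP=14, FP=26+11=37, FN=4+7=11 → 28/76 = 0.36842
  1: TP=25, FP=4+5=9, FN=26+12=38 → 50/97 = 0.51546
  2: TP=19, FP=7+12=19, FN=11+5=16 → 38/73 = 0.52055
Lowest is class '0' with F1 score = 0.3684.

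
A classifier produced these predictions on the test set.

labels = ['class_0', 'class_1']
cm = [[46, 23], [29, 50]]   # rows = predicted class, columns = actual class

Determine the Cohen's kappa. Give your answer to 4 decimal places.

Observed agreement pₒ = trace/N = 96/148 = 0.64865
Expected agreement pₑ = Σ (rowᵢ·colᵢ)/N² = (75·69 + 73·79)/148² = 0.49954
κ = (pₒ − pₑ)/(1 − pₑ) = (0.64865 − 0.49954)/(1 − 0.49954) = 0.2979

0.2979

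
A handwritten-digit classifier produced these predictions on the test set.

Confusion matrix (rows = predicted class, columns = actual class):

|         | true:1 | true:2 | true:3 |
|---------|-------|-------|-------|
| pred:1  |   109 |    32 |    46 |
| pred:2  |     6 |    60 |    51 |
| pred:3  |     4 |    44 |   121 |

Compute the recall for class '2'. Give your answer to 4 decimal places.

0.4412

One-vs-rest for '2': TP = diagonal; FP = other classes predicted '2'; FN = '2' predicted as other.
recall = TP/(TP+FN).
2: TP=60, FN=32+44=76 → 60/136 = 0.44118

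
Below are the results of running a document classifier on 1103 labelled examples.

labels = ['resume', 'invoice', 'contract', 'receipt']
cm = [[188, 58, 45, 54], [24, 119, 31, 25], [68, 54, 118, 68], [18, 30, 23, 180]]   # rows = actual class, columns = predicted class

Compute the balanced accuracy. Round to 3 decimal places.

0.561

Balanced accuracy = mean of per-class recall.
  resume: recall = 188/345 = 0.5449
  invoice: recall = 119/199 = 0.5980
  contract: recall = 118/308 = 0.3831
  receipt: recall = 180/251 = 0.7171
Mean = (0.5449 + 0.5980 + 0.3831 + 0.7171) / 4 = 0.561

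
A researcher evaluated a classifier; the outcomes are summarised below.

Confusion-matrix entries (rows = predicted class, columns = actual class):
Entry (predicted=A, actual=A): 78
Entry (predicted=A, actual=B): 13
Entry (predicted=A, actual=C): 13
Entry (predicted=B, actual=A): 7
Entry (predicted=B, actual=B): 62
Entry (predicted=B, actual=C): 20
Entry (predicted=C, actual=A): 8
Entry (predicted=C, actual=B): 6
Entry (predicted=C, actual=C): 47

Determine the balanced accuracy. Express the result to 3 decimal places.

Balanced accuracy = mean of per-class recall.
  A: recall = 78/93 = 0.8387
  B: recall = 62/81 = 0.7654
  C: recall = 47/80 = 0.5875
Mean = (0.8387 + 0.7654 + 0.5875) / 3 = 0.731

0.731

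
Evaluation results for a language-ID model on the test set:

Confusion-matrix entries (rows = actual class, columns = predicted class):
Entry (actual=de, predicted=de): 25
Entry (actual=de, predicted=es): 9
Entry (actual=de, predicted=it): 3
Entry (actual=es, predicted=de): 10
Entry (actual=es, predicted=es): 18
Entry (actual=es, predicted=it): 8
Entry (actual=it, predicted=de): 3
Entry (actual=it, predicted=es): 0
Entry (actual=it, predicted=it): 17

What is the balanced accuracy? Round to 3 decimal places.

0.675

Balanced accuracy = mean of per-class recall.
  de: recall = 25/37 = 0.6757
  es: recall = 18/36 = 0.5000
  it: recall = 17/20 = 0.8500
Mean = (0.6757 + 0.5000 + 0.8500) / 3 = 0.675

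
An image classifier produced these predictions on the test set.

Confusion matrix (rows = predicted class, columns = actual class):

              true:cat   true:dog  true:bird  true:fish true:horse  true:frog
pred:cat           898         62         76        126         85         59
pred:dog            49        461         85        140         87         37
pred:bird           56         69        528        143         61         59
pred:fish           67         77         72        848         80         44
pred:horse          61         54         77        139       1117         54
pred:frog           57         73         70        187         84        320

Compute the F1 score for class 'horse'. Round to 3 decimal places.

0.741

One-vs-rest for 'horse': TP = diagonal; FP = other classes predicted 'horse'; FN = 'horse' predicted as other.
F1 score = 2·TP/(2·TP+FP+FN).
horse: TP=1117, FP=61+54+77+139+54=385, FN=85+87+61+80+84=397 → 2234/3016 = 0.7407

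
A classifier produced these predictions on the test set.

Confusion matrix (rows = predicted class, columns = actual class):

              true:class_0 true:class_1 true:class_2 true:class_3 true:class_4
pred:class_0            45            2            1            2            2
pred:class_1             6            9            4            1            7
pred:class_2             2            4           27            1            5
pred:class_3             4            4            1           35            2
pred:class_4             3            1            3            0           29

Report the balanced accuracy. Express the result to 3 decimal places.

0.698

Balanced accuracy = mean of per-class recall.
  class_0: recall = 45/60 = 0.7500
  class_1: recall = 9/20 = 0.4500
  class_2: recall = 27/36 = 0.7500
  class_3: recall = 35/39 = 0.8974
  class_4: recall = 29/45 = 0.6444
Mean = (0.7500 + 0.4500 + 0.7500 + 0.8974 + 0.6444) / 5 = 0.698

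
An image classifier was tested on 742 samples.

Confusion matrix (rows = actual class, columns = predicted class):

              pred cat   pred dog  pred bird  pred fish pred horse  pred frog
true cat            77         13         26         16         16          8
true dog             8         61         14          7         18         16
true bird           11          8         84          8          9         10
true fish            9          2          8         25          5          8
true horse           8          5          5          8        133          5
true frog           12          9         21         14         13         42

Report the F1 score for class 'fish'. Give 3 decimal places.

0.370

Take TP from the diagonal, FP from the rest of the 'fish' prediction marginal, FN from the rest of the 'fish' actual marginal.
F1 score = 2·TP/(2·TP+FP+FN).
fish: TP=25, FP=16+7+8+8+14=53, FN=9+2+8+5+8=32 → 50/135 = 0.3704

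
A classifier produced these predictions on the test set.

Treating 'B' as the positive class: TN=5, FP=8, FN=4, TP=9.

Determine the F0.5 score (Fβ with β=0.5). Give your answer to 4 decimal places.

Fβ = (1+β²)·TP / ((1+β²)·TP + β²·FN + FP), with β²=1/4
= 1.25·9 / (1.25·9 + 0.25·4 + 8) = 0.5556

0.5556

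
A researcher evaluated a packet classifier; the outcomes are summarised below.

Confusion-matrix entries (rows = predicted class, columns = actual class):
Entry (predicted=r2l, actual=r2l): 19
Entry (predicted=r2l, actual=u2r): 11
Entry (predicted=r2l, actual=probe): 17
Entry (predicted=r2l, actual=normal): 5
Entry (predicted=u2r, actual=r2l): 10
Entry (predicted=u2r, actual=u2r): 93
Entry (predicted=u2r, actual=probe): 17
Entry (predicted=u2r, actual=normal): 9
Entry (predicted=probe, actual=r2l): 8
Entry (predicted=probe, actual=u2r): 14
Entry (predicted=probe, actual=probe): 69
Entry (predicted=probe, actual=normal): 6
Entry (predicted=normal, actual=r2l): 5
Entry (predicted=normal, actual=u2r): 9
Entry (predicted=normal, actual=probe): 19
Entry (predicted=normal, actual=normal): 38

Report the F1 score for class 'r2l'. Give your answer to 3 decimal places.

0.404

Treat 'r2l' as positive and all other classes as negative.
F1 score = 2·TP/(2·TP+FP+FN).
r2l: TP=19, FP=11+17+5=33, FN=10+8+5=23 → 38/94 = 0.4043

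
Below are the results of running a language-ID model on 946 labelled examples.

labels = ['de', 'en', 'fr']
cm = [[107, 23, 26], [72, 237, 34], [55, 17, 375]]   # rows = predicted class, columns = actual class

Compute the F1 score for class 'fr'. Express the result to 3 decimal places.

Treat 'fr' as positive and all other classes as negative.
F1 score = 2·TP/(2·TP+FP+FN).
fr: TP=375, FP=55+17=72, FN=26+34=60 → 750/882 = 0.8503

0.850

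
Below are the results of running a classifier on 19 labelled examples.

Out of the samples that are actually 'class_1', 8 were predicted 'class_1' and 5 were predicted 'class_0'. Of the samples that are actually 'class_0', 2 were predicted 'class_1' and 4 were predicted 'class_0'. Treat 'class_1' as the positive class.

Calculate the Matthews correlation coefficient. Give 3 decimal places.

0.263

MCC = (TP·TN − FP·FN) / √((TP+FP)(TP+FN)(TN+FP)(TN+FN))
Numerator = 8·4 − 2·5 = 22
Denominator = √(10·13·6·9) = √7020 = 83.7854
MCC = 22 / 83.7854 = 0.263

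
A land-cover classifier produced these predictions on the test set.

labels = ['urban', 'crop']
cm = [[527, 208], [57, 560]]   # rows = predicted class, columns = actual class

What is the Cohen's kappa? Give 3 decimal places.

0.613

Observed agreement pₒ = trace/N = 1087/1352 = 0.8040
Expected agreement pₑ = Σ (rowᵢ·colᵢ)/N² = (584·735 + 768·617)/1352² = 0.4941
κ = (pₒ − pₑ)/(1 − pₑ) = (0.8040 − 0.4941)/(1 − 0.4941) = 0.613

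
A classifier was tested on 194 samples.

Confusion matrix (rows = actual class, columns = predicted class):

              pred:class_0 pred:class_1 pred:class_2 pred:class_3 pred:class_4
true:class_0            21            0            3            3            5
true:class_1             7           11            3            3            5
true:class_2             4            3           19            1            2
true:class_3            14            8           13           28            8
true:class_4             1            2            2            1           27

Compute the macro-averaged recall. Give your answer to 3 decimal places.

0.581

Per-class recall (TP/(TP+FN)):
  class_0: TP=21, FN=0+3+3+5=11 → 21/32 = 0.6563
  class_1: TP=11, FN=7+3+3+5=18 → 11/29 = 0.3793
  class_2: TP=19, FN=4+3+1+2=10 → 19/29 = 0.6552
  class_3: TP=28, FN=14+8+13+8=43 → 28/71 = 0.3944
  class_4: TP=27, FN=1+2+2+1=6 → 27/33 = 0.8182
Macro-recall = mean = (0.6563 + 0.3793 + 0.6552 + 0.3944 + 0.8182) / 5 = 0.581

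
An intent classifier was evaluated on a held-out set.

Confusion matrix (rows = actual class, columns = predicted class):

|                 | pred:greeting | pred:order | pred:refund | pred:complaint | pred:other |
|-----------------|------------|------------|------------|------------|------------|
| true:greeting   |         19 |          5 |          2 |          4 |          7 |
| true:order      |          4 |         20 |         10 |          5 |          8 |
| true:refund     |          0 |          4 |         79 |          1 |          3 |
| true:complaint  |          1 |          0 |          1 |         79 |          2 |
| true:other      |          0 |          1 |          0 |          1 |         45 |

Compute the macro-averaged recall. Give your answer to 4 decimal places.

0.7513

Per-class recall (TP/(TP+FN)):
  greeting: TP=19, FN=5+2+4+7=18 → 19/37 = 0.51351
  order: TP=20, FN=4+10+5+8=27 → 20/47 = 0.42553
  refund: TP=79, FN=0+4+1+3=8 → 79/87 = 0.90805
  complaint: TP=79, FN=1+0+1+2=4 → 79/83 = 0.95181
  other: TP=45, FN=0+1+0+1=2 → 45/47 = 0.95745
Macro-recall = mean = (0.51351 + 0.42553 + 0.90805 + 0.95181 + 0.95745) / 5 = 0.7513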